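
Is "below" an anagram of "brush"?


Word 1: "brush" → sorted: bhrsu
Word 2: "below" → sorted: below
Same letters? bhrsu != below
Anagram = No


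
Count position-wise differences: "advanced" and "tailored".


Comparing character by character (same length = 8):
  Pos 0: 'a' vs 't' !=
  Pos 1: 'd' vs 'a' !=
  Pos 2: 'v' vs 'i' !=
  Pos 3: 'a' vs 'l' !=
  Pos 4: 'n' vs 'o' !=
  Pos 5: 'c' vs 'r' !=
  Pos 6: 'e' vs 'e' =
  Pos 7: 'd' vs 'd' =
Hamming distance = 6


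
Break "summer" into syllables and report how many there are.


Word: "summer"
Syllable breakdown: sum / mer
Counting: 2 parts
= 2 syllables


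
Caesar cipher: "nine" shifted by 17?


Word: "nine"
Shift: 17
Each letter → (letter + shift) mod 26:
  'n' (13) + 17 = 4 → 'e'
  'i' (8) + 17 = 25 → 'z'
  'n' (13) + 17 = 4 → 'e'
  'e' (4) + 17 = 21 → 'v'
Result = "ezev"


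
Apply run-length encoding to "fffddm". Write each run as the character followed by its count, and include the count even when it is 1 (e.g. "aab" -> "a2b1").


String: "fffddm"
Scanning for consecutive runs:
  'f' x 3
  'd' x 2
  'm' x 1
RLE = "f3d2m1"


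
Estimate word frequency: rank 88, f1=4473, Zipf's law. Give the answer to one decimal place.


Zipf's law: f(r) = f(1) / r
f(1) = 4473
f(88) = 4473 / 88
= 50.8 occurrences


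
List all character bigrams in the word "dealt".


Word: "dealt" (length 5)
Number of bigrams = 5 - 2 + 1 = 4
  Position 0: "de"
  Position 1: "ea"
  Position 2: "al"
  Position 3: "lt"
Bigrams = "de", "ea", "al", "lt"


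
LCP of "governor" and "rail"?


Word 1: "governor"
Word 2: "rail"
Comparing from start:
  Pos 0: 'g' != 'r' (stop)
LCP = "" (length 0)


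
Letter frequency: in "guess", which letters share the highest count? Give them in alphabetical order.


Word: "guess"
Letter counts:
  'e': 1
  'g': 1
  's': 2
  'u': 1
Maximum count = 2
Most frequent = 's' (2 times each)


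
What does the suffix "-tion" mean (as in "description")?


Suffix: -tion
Example: description (describe + -tion, with a spelling change)
Meaning = act or process


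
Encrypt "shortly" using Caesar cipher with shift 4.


Word: "shortly"
Shift: 4
Each letter → (letter + shift) mod 26:
  's' (18) + 4 = 22 → 'w'
  'h' (7) + 4 = 11 → 'l'
  'o' (14) + 4 = 18 → 's'
  'r' (17) + 4 = 21 → 'v'
  't' (19) + 4 = 23 → 'x'
  'l' (11) + 4 = 15 → 'p'
  'y' (24) + 4 = 2 → 'c'
Result = "wlsvxpc"


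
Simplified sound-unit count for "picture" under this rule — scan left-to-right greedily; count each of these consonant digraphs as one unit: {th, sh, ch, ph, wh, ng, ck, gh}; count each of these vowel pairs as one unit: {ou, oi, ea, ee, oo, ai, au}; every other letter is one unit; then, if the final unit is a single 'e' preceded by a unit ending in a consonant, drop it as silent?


Word: "picture" (7 letters)
Left-to-right scan:
  1. 'p' (letter)
  2. 'i' (letter)
  3. 'c' (letter)
  4. 't' (letter)
  5. 'u' (letter)
  6. 'r' (letter)
  7. 'e' (letter)
Units from scan: 7
Final unit is 'e' after a consonant -> drop as silent (-1)
Sound units = 6 units


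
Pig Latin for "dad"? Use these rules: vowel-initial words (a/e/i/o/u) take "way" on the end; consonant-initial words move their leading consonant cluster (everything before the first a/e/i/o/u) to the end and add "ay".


Word: "dad"
Starts with consonant(s) → move to end, add 'ay'
Consonant cluster: "d"
Pig Latin = "adday"


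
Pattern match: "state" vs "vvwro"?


Pattern of "state": [0, 1, 2, 1, 3]
Pattern of "vvwro": [0, 0, 1, 2, 3]
Patterns do not match
Same pattern = No


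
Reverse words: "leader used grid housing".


Original: "leader used grid housing"
Words (1..n): leader | used | grid | housing
Reversed (n..1): housing | grid | used | leader
Result = "housing grid used leader"


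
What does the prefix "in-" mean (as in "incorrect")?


Prefix: in-
Example: incorrect = in- + correct
Meaning = not / into


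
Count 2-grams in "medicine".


Word: "medicine" (length 8)
Number of 2-grams = length - 2 + 1 = 8 - 2 + 1
= 7


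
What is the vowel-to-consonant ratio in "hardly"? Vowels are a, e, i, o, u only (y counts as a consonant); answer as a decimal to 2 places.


Word: "hardly"
Vowels (a,e,i,o,u): 1
Consonants: 5
Ratio = 1/5
= 0.20


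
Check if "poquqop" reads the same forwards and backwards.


Word: "poquqop"
Reversed: "poquqop"
Forward == Backward? poquqop == poquqop
Palindrome = Yes


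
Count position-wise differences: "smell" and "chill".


Comparing character by character (same length = 5):
  Pos 0: 's' vs 'c' !=
  Pos 1: 'm' vs 'h' !=
  Pos 2: 'e' vs 'i' !=
  Pos 3: 'l' vs 'l' =
  Pos 4: 'l' vs 'l' =
Hamming distance = 3


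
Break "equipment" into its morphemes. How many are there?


Word: "equipment"
Morphemes: equip / -ment
Each morpheme carries meaning
= 2 morphemes


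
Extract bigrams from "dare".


Word: "dare" (length 4)
Number of bigrams = 4 - 2 + 1 = 3
  Position 0: "da"
  Position 1: "ar"
  Position 2: "re"
Bigrams = "da", "ar", "re"


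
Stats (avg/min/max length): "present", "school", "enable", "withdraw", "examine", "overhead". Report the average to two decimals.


Lengths: "present"=7, "school"=6, "enable"=6, "withdraw"=8, "examine"=7, "overhead"=8
Sum = 42, Count = 6
Average = 42/6 = 7.00
= avg=7.00, min=6, max=8


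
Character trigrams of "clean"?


Word: "clean" (length 5)
Number of trigrams = 5 - 3 + 1 = 3
  Position 0: "cle"
  Position 1: "lea"
  Position 2: "ean"
Trigrams = "cle", "lea", "ean"


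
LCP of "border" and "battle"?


Word 1: "border"
Word 2: "battle"
Comparing from start:
  Pos 0: 'b' == 'b'
  Pos 1: 'o' != 'a' (stop)
LCP = "b" (length 1)


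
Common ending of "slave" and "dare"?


Word 1: "slave"
Word 2: "dare"
Comparing from end:
  Pos -1: 'e' == 'e'
  Pos -2: 'v' != 'r' (stop)
LCS = "e" (length 1)


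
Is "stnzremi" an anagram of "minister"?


Word 1: "minister" → sorted: eiimnrst
Word 2: "stnzremi" → sorted: eimnrstz
Same letters? eiimnrst != eimnrstz
Anagram = No


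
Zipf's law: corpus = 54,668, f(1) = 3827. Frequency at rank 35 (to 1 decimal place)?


Zipf's law: f(r) = f(1) / r
f(1) = 3827
f(35) = 3827 / 35
= 109.3 occurrences


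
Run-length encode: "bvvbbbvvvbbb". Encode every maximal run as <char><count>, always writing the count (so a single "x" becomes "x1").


String: "bvvbbbvvvbbb"
Scanning for consecutive runs:
  'b' x 1
  'v' x 2
  'b' x 3
  'v' x 3
  'b' x 3
RLE = "b1v2b3v3b3"


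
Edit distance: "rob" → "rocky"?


Word 1: "rob" (length 3)
Word 2: "rocky" (length 5)
One optimal edit sequence (insert/delete/substitute each cost 1):
  1. keep 'r'
  2. keep 'o'
  3. insert 'c'  (+1)
  4. insert 'k'  (+1)
  5. substitute 'b' -> 'y'  (+1)
Total edit operations: 3
Edit distance = 3


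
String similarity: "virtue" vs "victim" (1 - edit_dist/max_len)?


Word 1: "virtue" (length 6)
Word 2: "victim" (length 6)
One optimal edit sequence:
  1. keep 'v'
  2. keep 'i'
  3. substitute 'r' -> 'c'  (+1)
  4. keep 't'
  5. substitute 'u' -> 'i'  (+1)
  6. substitute 'e' -> 'm'  (+1)
Edit distance = 3
Max length = max(6, 6) = 6
Similarity = 1 - 3/6
= 0.5000


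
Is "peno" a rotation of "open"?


Word: "open", Candidate: "peno"
Method: check if candidate is substring of word+word
"openopen" contains "peno"? Yes
Is rotation = Yes


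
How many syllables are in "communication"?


Word: "communication"
Syllable breakdown: com · mu · ni · ca · tion
Counting: 5 parts
= 5 syllables


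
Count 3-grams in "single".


Word: "single" (length 6)
Number of 3-grams = length - 3 + 1 = 6 - 3 + 1
= 4


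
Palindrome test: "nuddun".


Word: "nuddun"
Reversed: "nuddun"
Forward == Backward? nuddun == nuddun
Palindrome = Yes


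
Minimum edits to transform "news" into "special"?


Word 1: "news" (length 4)
Word 2: "special" (length 7)
One optimal edit sequence (insert/delete/substitute each cost 1):
  1. insert 's'  (+1)
  2. substitute 'n' -> 'p'  (+1)
  3. keep 'e'
  4. insert 'c'  (+1)
  5. insert 'i'  (+1)
  6. substitute 'w' -> 'a'  (+1)
  7. substitute 's' -> 'l'  (+1)
Total edit operations: 6
Edit distance = 6


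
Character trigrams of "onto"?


Word: "onto" (length 4)
Number of trigrams = 4 - 3 + 1 = 2
  Position 0: "ont"
  Position 1: "nto"
Trigrams = "ont", "nto"


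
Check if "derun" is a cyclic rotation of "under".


Word: "under", Candidate: "derun"
Method: check if candidate is substring of word+word
"underunder" contains "derun"? Yes
Is rotation = Yes


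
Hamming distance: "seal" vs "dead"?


Comparing character by character (same length = 4):
  Pos 0: 's' vs 'd' !=
  Pos 1: 'e' vs 'e' =
  Pos 2: 'a' vs 'a' =
  Pos 3: 'l' vs 'd' !=
Hamming distance = 2


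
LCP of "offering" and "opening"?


Word 1: "offering"
Word 2: "opening"
Comparing from start:
  Pos 0: 'o' == 'o'
  Pos 1: 'f' != 'p' (stop)
LCP = "o" (length 1)


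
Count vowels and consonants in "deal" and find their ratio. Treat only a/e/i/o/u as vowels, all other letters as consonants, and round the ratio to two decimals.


Word: "deal"
Vowels (a,e,i,o,u): 2
Consonants: 2
Ratio = 2/2
= 1.00


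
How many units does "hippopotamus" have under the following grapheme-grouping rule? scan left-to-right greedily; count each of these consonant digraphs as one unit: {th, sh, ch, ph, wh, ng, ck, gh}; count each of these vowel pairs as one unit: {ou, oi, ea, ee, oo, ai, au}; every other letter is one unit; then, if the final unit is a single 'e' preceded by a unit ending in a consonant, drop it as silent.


Word: "hippopotamus" (12 letters)
Left-to-right scan:
  (1) 'h' (letter)
  (2) 'i' (letter)
  (3) 'p' (letter)
  (4) 'p' (letter)
  (5) 'o' (letter)
  (6) 'p' (letter)
  (7) 'o' (letter)
  (8) 't' (letter)
  (9) 'a' (letter)
  (10) 'm' (letter)
  (11) 'u' (letter)
  (12) 's' (letter)
Units from scan: 12
Sound units = 12 units


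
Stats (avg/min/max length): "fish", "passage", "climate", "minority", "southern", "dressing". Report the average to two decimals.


Lengths: "fish"=4, "passage"=7, "climate"=7, "minority"=8, "southern"=8, "dressing"=8
Sum = 42, Count = 6
Average = 42/6 = 7.00
= avg=7.00, min=4, max=8


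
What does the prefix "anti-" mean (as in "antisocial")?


Prefix: anti-
Example: antisocial = anti- + social
Meaning = against


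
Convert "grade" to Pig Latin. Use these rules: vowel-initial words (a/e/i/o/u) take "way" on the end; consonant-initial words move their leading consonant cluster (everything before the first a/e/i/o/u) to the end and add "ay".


Word: "grade"
Starts with consonant(s) → move to end, add 'ay'
Consonant cluster: "gr"
Pig Latin = "adegray"


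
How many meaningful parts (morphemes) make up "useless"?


Word: "useless"
Morphemes: use | -less
Each morpheme carries meaning
= 2 morphemes


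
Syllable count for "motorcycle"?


Word: "motorcycle"
Syllable breakdown: mo | tor | cy | cle
Counting: 4 parts
= 4 syllables


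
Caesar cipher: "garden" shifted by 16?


Word: "garden"
Shift: 16
Each letter → (letter + shift) mod 26:
  'g' (6) + 16 = 22 → 'w'
  'a' (0) + 16 = 16 → 'q'
  'r' (17) + 16 = 7 → 'h'
  'd' (3) + 16 = 19 → 't'
  'e' (4) + 16 = 20 → 'u'
  'n' (13) + 16 = 3 → 'd'
Result = "wqhtud"


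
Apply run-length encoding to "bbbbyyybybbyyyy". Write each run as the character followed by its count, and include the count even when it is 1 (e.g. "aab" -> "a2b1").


String: "bbbbyyybybbyyyy"
Scanning for consecutive runs:
  'b' x 4
  'y' x 3
  'b' x 1
  'y' x 1
  'b' x 2
  'y' x 4
RLE = "b4y3b1y1b2y4"


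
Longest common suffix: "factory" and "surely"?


Word 1: "factory"
Word 2: "surely"
Comparing from end:
  Pos -1: 'y' == 'y'
  Pos -2: 'r' != 'l' (stop)
LCS = "y" (length 1)


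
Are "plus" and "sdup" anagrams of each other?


Word 1: "plus" → sorted: lpsu
Word 2: "sdup" → sorted: dpsu
Same letters? lpsu != dpsu
Anagram = No


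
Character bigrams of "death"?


Word: "death" (length 5)
Number of bigrams = 5 - 2 + 1 = 4
  Position 0: "de"
  Position 1: "ea"
  Position 2: "at"
  Position 3: "th"
Bigrams = "de", "ea", "at", "th"


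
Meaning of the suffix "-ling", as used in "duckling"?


Suffix: -ling
As in: duckling -> duck + -ling
Meaning = small / young


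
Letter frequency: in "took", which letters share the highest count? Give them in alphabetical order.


Word: "took"
Letter counts:
  'k': 1
  'o': 2
  't': 1
Maximum count = 2
Most frequent = 'o' (2 times each)


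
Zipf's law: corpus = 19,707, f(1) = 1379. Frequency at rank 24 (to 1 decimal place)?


Zipf's law: f(r) = f(1) / r
f(1) = 1379
f(24) = 1379 / 24
= 57.5 occurrences


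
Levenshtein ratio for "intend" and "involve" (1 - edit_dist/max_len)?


Word 1: "intend" (length 6)
Word 2: "involve" (length 7)
One optimal edit sequence:
  1. keep 'i'
  2. keep 'n'
  3. insert 'v'  (+1)
  4. substitute 't' -> 'o'  (+1)
  5. substitute 'e' -> 'l'  (+1)
  6. substitute 'n' -> 'v'  (+1)
  7. substitute 'd' -> 'e'  (+1)
Edit distance = 5
Max length = max(6, 7) = 7
Similarity = 1 - 5/7
= 0.2857


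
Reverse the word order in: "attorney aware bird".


Original: "attorney aware bird"
Words (1..n): attorney | aware | bird
Reversed (n..1): bird | aware | attorney
Result = "bird aware attorney"


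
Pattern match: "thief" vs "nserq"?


Pattern of "thief": [0, 1, 2, 3, 4]
Pattern of "nserq": [0, 1, 2, 3, 4]
Patterns match
Same pattern = Yes


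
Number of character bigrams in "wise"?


Word: "wise" (length 4)
Number of 2-grams = length - 2 + 1 = 4 - 2 + 1
= 3


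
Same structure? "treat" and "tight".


Pattern of "treat": [0, 1, 2, 3, 0]
Pattern of "tight": [0, 1, 2, 3, 0]
Patterns match
Same pattern = Yes


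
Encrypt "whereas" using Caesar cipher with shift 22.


Word: "whereas"
Shift: 22
Each letter → (letter + shift) mod 26:
  'w' (22) + 22 = 18 → 's'
  'h' (7) + 22 = 3 → 'd'
  'e' (4) + 22 = 0 → 'a'
  'r' (17) + 22 = 13 → 'n'
  'e' (4) + 22 = 0 → 'a'
  'a' (0) + 22 = 22 → 'w'
  's' (18) + 22 = 14 → 'o'
Result = "sdanawo"


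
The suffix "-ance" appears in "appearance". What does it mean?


Suffix: -ance
Example: appearance (appear + -ance)
Meaning = state of


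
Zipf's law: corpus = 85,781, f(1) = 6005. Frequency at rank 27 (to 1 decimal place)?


Zipf's law: f(r) = f(1) / r
f(1) = 6005
f(27) = 6005 / 27
= 222.4 occurrences


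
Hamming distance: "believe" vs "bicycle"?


Comparing character by character (same length = 7):
  Pos 0: 'b' vs 'b' =
  Pos 1: 'e' vs 'i' !=
  Pos 2: 'l' vs 'c' !=
  Pos 3: 'i' vs 'y' !=
  Pos 4: 'e' vs 'c' !=
  Pos 5: 'v' vs 'l' !=
  Pos 6: 'e' vs 'e' =
Hamming distance = 5


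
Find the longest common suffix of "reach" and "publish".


Word 1: "reach"
Word 2: "publish"
Comparing from end:
  Pos -1: 'h' == 'h'
  Pos -2: 'c' != 's' (stop)
LCS = "h" (length 1)


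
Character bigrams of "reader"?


Word: "reader" (length 6)
Number of bigrams = 6 - 2 + 1 = 5
  Position 0: "re"
  Position 1: "ea"
  Position 2: "ad"
  Position 3: "de"
  Position 4: "er"
Bigrams = "re", "ea", "ad", "de", "er"


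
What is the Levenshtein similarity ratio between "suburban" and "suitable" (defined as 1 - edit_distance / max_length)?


Word 1: "suburban" (length 8)
Word 2: "suitable" (length 8)
One optimal edit sequence:
  1. keep 's'
  2. keep 'u'
  3. substitute 'b' -> 'i'  (+1)
  4. substitute 'u' -> 't'  (+1)
  5. substitute 'r' -> 'a'  (+1)
  6. keep 'b'
  7. substitute 'a' -> 'l'  (+1)
  8. substitute 'n' -> 'e'  (+1)
Edit distance = 5
Max length = max(8, 8) = 8
Similarity = 1 - 5/8
= 0.3750


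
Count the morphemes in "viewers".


Word: "viewers"
Morphemes: view + -er + -s
Each morpheme carries meaning
= 3 morphemes


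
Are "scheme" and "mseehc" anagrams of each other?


Word 1: "scheme" → sorted: ceehms
Word 2: "mseehc" → sorted: ceehms
Same letters? ceehms == ceehms
Anagram = Yes


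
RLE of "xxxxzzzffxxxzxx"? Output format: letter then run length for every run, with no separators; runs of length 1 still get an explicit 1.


String: "xxxxzzzffxxxzxx"
Scanning for consecutive runs:
  'x' x 4
  'z' x 3
  'f' x 2
  'x' x 3
  'z' x 1
  'x' x 2
RLE = "x4z3f2x3z1x2"


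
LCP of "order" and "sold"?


Word 1: "order"
Word 2: "sold"
Comparing from start:
  Pos 0: 'o' != 's' (stop)
LCP = "" (length 0)


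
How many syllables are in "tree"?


Word: "tree"
Syllable breakdown: tree
Counting: 1 part
= 1 syllable


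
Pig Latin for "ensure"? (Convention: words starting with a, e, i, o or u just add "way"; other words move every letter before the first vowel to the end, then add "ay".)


Word: "ensure"
Starts with vowel → add 'way'
Pig Latin = "ensureway"


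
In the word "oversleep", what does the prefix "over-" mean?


Prefix: over-
Example: oversleep (over- + sleep)
Meaning = excessive


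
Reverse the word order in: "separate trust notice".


Original: "separate trust notice"
Words (1..n): separate | trust | notice
Reversed (n..1): notice | trust | separate
Result = "notice trust separate"


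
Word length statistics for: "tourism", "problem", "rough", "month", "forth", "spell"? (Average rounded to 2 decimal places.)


Lengths: "tourism"=7, "problem"=7, "rough"=5, "month"=5, "forth"=5, "spell"=5
Sum = 34, Count = 6
Average = 34/6 = 5.67
= avg=5.67, min=5, max=7


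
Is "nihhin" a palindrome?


Word: "nihhin"
Reversed: "nihhin"
Forward == Backward? nihhin == nihhin
Palindrome = Yes


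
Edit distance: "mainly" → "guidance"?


Word 1: "mainly" (length 6)
Word 2: "guidance" (length 8)
One optimal edit sequence (insert/delete/substitute each cost 1):
  1. substitute 'm' -> 'g'  (+1)
  2. substitute 'a' -> 'u'  (+1)
  3. keep 'i'
  4. insert 'd'  (+1)
  5. insert 'a'  (+1)
  6. keep 'n'
  7. substitute 'l' -> 'c'  (+1)
  8. substitute 'y' -> 'e'  (+1)
Total edit operations: 6
Edit distance = 6


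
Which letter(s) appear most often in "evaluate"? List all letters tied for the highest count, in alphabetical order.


Word: "evaluate"
Letter counts:
  'a': 2
  'e': 2
  'l': 1
  't': 1
  'u': 1
  'v': 1
Maximum count = 2
Most frequent = 'a', 'e' (2 times each)


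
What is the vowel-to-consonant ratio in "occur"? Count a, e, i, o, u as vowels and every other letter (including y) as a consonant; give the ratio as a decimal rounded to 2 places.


Word: "occur"
Vowels (a,e,i,o,u): 2
Consonants: 3
Ratio = 2/3
= 0.67


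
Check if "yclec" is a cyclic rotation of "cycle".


Word: "cycle", Candidate: "yclec"
Method: check if candidate is substring of word+word
"cyclecycle" contains "yclec"? Yes
Is rotation = Yes


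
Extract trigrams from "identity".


Word: "identity" (length 8)
Number of trigrams = 8 - 3 + 1 = 6
  Position 0: "ide"
  Position 1: "den"
  Position 2: "ent"
  Position 3: "nti"
  Position 4: "tit"
  Position 5: "ity"
Trigrams = "ide", "den", "ent", "nti", "tit", "ity"


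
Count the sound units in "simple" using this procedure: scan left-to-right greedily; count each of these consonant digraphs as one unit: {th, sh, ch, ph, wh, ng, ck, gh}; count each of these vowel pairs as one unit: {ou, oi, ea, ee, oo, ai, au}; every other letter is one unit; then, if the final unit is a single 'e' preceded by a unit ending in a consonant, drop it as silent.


Word: "simple" (6 letters)
Left-to-right scan:
  1. 's' (letter)
  2. 'i' (letter)
  3. 'm' (letter)
  4. 'p' (letter)
  5. 'l' (letter)
  6. 'e' (letter)
Units from scan: 6
Final unit is 'e' after a consonant -> drop as silent (-1)
Sound units = 5 units


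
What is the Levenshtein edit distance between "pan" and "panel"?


Word 1: "pan" (length 3)
Word 2: "panel" (length 5)
One optimal edit sequence (insert/delete/substitute each cost 1):
  1. keep 'p'
  2. keep 'a'
  3. keep 'n'
  4. insert 'e'  (+1)
  5. insert 'l'  (+1)
Total edit operations: 2
Edit distance = 2


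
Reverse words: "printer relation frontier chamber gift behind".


Original: "printer relation frontier chamber gift behind"
Words (1..n): printer | relation | frontier | chamber | gift | behind
Reversed (n..1): behind | gift | chamber | frontier | relation | printer
Result = "behind gift chamber frontier relation printer"


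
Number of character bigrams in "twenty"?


Word: "twenty" (length 6)
Number of 2-grams = length - 2 + 1 = 6 - 2 + 1
= 5


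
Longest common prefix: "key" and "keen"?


Word 1: "key"
Word 2: "keen"
Comparing from start:
  Pos 0: 'k' == 'k'
  Pos 1: 'e' == 'e'
  Pos 2: 'y' != 'e' (stop)
LCP = "ke" (length 2)


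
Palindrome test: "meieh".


Word: "meieh"
Reversed: "heiem"
Forward == Backward? meieh != heiem
Palindrome = No


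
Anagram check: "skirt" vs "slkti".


Word 1: "skirt" → sorted: ikrst
Word 2: "slkti" → sorted: iklst
Same letters? ikrst != iklst
Anagram = No


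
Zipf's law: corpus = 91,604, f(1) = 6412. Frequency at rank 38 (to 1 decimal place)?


Zipf's law: f(r) = f(1) / r
f(1) = 6412
f(38) = 6412 / 38
= 168.7 occurrences


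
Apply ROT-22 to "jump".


Word: "jump"
Shift: 22
Each letter → (letter + shift) mod 26:
  'j' (9) + 22 = 5 → 'f'
  'u' (20) + 22 = 16 → 'q'
  'm' (12) + 22 = 8 → 'i'
  'p' (15) + 22 = 11 → 'l'
Result = "fqil"


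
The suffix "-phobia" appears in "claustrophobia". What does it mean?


Suffix: -phobia
Example: claustrophobia (claustro- + -phobia)
Meaning = fear of


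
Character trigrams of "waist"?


Word: "waist" (length 5)
Number of trigrams = 5 - 3 + 1 = 3
  Position 0: "wai"
  Position 1: "ais"
  Position 2: "ist"
Trigrams = "wai", "ais", "ist"


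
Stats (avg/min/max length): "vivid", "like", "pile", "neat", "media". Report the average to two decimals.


Lengths: "vivid"=5, "like"=4, "pile"=4, "neat"=4, "media"=5
Sum = 22, Count = 5
Average = 22/5 = 4.40
= avg=4.40, min=4, max=5


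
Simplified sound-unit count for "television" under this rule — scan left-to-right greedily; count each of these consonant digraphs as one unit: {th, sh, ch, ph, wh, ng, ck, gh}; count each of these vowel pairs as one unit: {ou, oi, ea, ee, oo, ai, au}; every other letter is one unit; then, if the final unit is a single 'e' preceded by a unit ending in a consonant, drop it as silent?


Word: "television" (10 letters)
Left-to-right scan:
  1. 't' (letter)
  2. 'e' (letter)
  3. 'l' (letter)
  4. 'e' (letter)
  5. 'v' (letter)
  6. 'i' (letter)
  7. 's' (letter)
  8. 'i' (letter)
  9. 'o' (letter)
  10. 'n' (letter)
Units from scan: 10
Sound units = 10 units


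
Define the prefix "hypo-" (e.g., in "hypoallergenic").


Prefix: hypo-
As in: hypoallergenic -> hypo- + allergenic
Meaning = under / below normal


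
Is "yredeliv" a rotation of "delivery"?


Word: "delivery", Candidate: "yredeliv"
Method: check if candidate is substring of word+word
"deliverydelivery" contains "yredeliv"? No
Is rotation = No


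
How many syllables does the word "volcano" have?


Word: "volcano"
Syllable breakdown: vol-ca-no
Counting: 3 parts
= 3 syllables


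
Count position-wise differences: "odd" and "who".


Comparing character by character (same length = 3):
  Pos 0: 'o' vs 'w' !=
  Pos 1: 'd' vs 'h' !=
  Pos 2: 'd' vs 'o' !=
Hamming distance = 3


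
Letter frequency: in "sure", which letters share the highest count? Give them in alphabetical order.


Word: "sure"
Letter counts:
  'e': 1
  'r': 1
  's': 1
  'u': 1
Maximum count = 1
Most frequent = 'e', 'r', 's', 'u' (1 time each)


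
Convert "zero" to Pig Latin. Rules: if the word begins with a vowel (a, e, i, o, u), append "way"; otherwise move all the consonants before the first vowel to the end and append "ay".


Word: "zero"
Starts with consonant(s) → move to end, add 'ay'
Consonant cluster: "z"
Pig Latin = "erozay"


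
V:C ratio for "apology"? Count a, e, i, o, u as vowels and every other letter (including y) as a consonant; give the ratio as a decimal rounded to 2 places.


Word: "apology"
Vowels (a,e,i,o,u): 3
Consonants: 4
Ratio = 3/4
= 0.75


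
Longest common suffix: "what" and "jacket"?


Word 1: "what"
Word 2: "jacket"
Comparing from end:
  Pos -1: 't' == 't'
  Pos -2: 'a' != 'e' (stop)
LCS = "t" (length 1)


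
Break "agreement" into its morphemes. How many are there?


Word: "agreement"
Morphemes: agree + -ment
Each morpheme carries meaning
= 2 morphemes


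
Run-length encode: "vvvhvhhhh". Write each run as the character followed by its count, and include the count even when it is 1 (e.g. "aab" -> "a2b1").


String: "vvvhvhhhh"
Scanning for consecutive runs:
  'v' x 3
  'h' x 1
  'v' x 1
  'h' x 4
RLE = "v3h1v1h4"


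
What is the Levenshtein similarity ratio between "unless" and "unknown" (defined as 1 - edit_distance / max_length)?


Word 1: "unless" (length 6)
Word 2: "unknown" (length 7)
One optimal edit sequence:
  1. keep 'u'
  2. keep 'n'
  3. insert 'k'  (+1)
  4. substitute 'l' -> 'n'  (+1)
  5. substitute 'e' -> 'o'  (+1)
  6. substitute 's' -> 'w'  (+1)
  7. substitute 's' -> 'n'  (+1)
Edit distance = 5
Max length = max(6, 7) = 7
Similarity = 1 - 5/7
= 0.2857


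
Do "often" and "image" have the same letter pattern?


Pattern of "often": [0, 1, 2, 3, 4]
Pattern of "image": [0, 1, 2, 3, 4]
Patterns match
Same pattern = Yes


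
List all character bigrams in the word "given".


Word: "given" (length 5)
Number of bigrams = 5 - 2 + 1 = 4
  Position 0: "gi"
  Position 1: "iv"
  Position 2: "ve"
  Position 3: "en"
Bigrams = "gi", "iv", "ve", "en"


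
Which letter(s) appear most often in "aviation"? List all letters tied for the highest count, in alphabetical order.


Word: "aviation"
Letter counts:
  'a': 2
  'i': 2
  'n': 1
  'o': 1
  't': 1
  'v': 1
Maximum count = 2
Most frequent = 'a', 'i' (2 times each)


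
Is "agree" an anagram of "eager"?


Word 1: "eager" → sorted: aeegr
Word 2: "agree" → sorted: aeegr
Same letters? aeegr == aeegr
Anagram = Yes


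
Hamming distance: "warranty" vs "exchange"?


Comparing character by character (same length = 8):
  Pos 0: 'w' vs 'e' !=
  Pos 1: 'a' vs 'x' !=
  Pos 2: 'r' vs 'c' !=
  Pos 3: 'r' vs 'h' !=
  Pos 4: 'a' vs 'a' =
  Pos 5: 'n' vs 'n' =
  Pos 6: 't' vs 'g' !=
  Pos 7: 'y' vs 'e' !=
Hamming distance = 6


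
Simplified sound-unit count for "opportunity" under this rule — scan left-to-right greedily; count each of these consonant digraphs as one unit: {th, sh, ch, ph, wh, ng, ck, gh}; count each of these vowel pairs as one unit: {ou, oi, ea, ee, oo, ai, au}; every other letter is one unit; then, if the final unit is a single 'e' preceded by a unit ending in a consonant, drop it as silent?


Word: "opportunity" (11 letters)
Left-to-right scan:
  [1] 'o' (letter)
  [2] 'p' (letter)
  [3] 'p' (letter)
  [4] 'o' (letter)
  [5] 'r' (letter)
  [6] 't' (letter)
  [7] 'u' (letter)
  [8] 'n' (letter)
  [9] 'i' (letter)
  [10] 't' (letter)
  [11] 'y' (letter)
Units from scan: 11
Sound units = 11 units


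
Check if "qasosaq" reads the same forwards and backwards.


Word: "qasosaq"
Reversed: "qasosaq"
Forward == Backward? qasosaq == qasosaq
Palindrome = Yes


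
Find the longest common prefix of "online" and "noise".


Word 1: "online"
Word 2: "noise"
Comparing from start:
  Pos 0: 'o' != 'n' (stop)
LCP = "" (length 0)


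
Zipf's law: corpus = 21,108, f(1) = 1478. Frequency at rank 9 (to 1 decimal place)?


Zipf's law: f(r) = f(1) / r
f(1) = 1478
f(9) = 1478 / 9
= 164.2 occurrences


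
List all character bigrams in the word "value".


Word: "value" (length 5)
Number of bigrams = 5 - 2 + 1 = 4
  Position 0: "va"
  Position 1: "al"
  Position 2: "lu"
  Position 3: "ue"
Bigrams = "va", "al", "lu", "ue"


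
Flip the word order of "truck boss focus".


Original: "truck boss focus"
Words (1..n): truck | boss | focus
Reversed (n..1): focus | boss | truck
Result = "focus boss truck"


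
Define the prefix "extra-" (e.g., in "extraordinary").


Prefix: extra-
As in: extraordinary -> extra- + ordinary
Meaning = beyond


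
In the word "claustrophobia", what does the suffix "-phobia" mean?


Suffix: -phobia
As in: claustrophobia -> claustro- + -phobia
Meaning = fear of


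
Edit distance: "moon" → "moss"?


Word 1: "moon" (length 4)
Word 2: "moss" (length 4)
One optimal edit sequence (insert/delete/substitute each cost 1):
  1. keep 'm'
  2. keep 'o'
  3. substitute 'o' -> 's'  (+1)
  4. substitute 'n' -> 's'  (+1)
Total edit operations: 2
Edit distance = 2


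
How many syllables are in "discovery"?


Word: "discovery"
Syllable breakdown: dis | cov | er | y
Counting: 4 parts
= 4 syllables


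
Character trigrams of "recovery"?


Word: "recovery" (length 8)
Number of trigrams = 8 - 3 + 1 = 6
  Position 0: "rec"
  Position 1: "eco"
  Position 2: "cov"
  Position 3: "ove"
  Position 4: "ver"
  Position 5: "ery"
Trigrams = "rec", "eco", "cov", "ove", "ver", "ery"


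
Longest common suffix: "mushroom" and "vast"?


Word 1: "mushroom"
Word 2: "vast"
Comparing from end:
  Pos -1: 'm' != 't' (stop)
LCS = "" (length 0)


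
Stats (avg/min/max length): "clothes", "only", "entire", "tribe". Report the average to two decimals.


Lengths: "clothes"=7, "only"=4, "entire"=6, "tribe"=5
Sum = 22, Count = 4
Average = 22/4 = 5.50
= avg=5.50, min=4, max=7


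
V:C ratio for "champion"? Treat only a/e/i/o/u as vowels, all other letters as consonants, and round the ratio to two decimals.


Word: "champion"
Vowels (a,e,i,o,u): 3
Consonants: 5
Ratio = 3/5
= 0.60


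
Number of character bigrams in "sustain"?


Word: "sustain" (length 7)
Number of 2-grams = length - 2 + 1 = 7 - 2 + 1
= 6


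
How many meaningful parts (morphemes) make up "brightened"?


Word: "brightened"
Morphemes: bright + -en + -ed
Each morpheme carries meaning
= 3 morphemes


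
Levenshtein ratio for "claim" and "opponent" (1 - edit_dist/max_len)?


Word 1: "claim" (length 5)
Word 2: "opponent" (length 8)
One optimal edit sequence:
  1. insert 'o'  (+1)
  2. insert 'p'  (+1)
  3. insert 'p'  (+1)
  4. substitute 'c' -> 'o'  (+1)
  5. substitute 'l' -> 'n'  (+1)
  6. substitute 'a' -> 'e'  (+1)
  7. substitute 'i' -> 'n'  (+1)
  8. substitute 'm' -> 't'  (+1)
Edit distance = 8
Max length = max(5, 8) = 8
Similarity = 1 - 8/8
= 0.0000


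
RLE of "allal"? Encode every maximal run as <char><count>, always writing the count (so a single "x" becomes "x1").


String: "allal"
Scanning for consecutive runs:
  'a' x 1
  'l' x 2
  'a' x 1
  'l' x 1
RLE = "a1l2a1l1"


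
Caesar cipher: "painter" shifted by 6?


Word: "painter"
Shift: 6
Each letter → (letter + shift) mod 26:
  'p' (15) + 6 = 21 → 'v'
  'a' (0) + 6 = 6 → 'g'
  'i' (8) + 6 = 14 → 'o'
  'n' (13) + 6 = 19 → 't'
  't' (19) + 6 = 25 → 'z'
  'e' (4) + 6 = 10 → 'k'
  'r' (17) + 6 = 23 → 'x'
Result = "vgotzkx"


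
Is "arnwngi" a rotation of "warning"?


Word: "warning", Candidate: "arnwngi"
Method: check if candidate is substring of word+word
"warningwarning" contains "arnwngi"? No
Is rotation = No


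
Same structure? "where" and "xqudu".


Pattern of "where": [0, 1, 2, 3, 2]
Pattern of "xqudu": [0, 1, 2, 3, 2]
Patterns match
Same pattern = Yes


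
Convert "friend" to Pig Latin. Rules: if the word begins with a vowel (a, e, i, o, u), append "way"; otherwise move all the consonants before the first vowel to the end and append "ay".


Word: "friend"
Starts with consonant(s) → move to end, add 'ay'
Consonant cluster: "fr"
Pig Latin = "iendfray"


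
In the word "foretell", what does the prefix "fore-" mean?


Prefix: fore-
As in: foretell -> fore- + tell
Meaning = before


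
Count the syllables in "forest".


Word: "forest"
Syllable breakdown: for / est
Counting: 2 parts
= 2 syllables


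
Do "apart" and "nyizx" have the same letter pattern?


Pattern of "apart": [0, 1, 0, 2, 3]
Pattern of "nyizx": [0, 1, 2, 3, 4]
Patterns do not match
Same pattern = No


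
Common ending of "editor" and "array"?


Word 1: "editor"
Word 2: "array"
Comparing from end:
  Pos -1: 'r' != 'y' (stop)
LCS = "" (length 0)


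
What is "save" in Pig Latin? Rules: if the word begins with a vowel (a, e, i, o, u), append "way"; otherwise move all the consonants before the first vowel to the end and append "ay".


Word: "save"
Starts with consonant(s) → move to end, add 'ay'
Consonant cluster: "s"
Pig Latin = "avesay"


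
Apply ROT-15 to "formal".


Word: "formal"
Shift: 15
Each letter → (letter + shift) mod 26:
  'f' (5) + 15 = 20 → 'u'
  'o' (14) + 15 = 3 → 'd'
  'r' (17) + 15 = 6 → 'g'
  'm' (12) + 15 = 1 → 'b'
  'a' (0) + 15 = 15 → 'p'
  'l' (11) + 15 = 0 → 'a'
Result = "udgbpa"


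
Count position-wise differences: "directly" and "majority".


Comparing character by character (same length = 8):
  Pos 0: 'd' vs 'm' !=
  Pos 1: 'i' vs 'a' !=
  Pos 2: 'r' vs 'j' !=
  Pos 3: 'e' vs 'o' !=
  Pos 4: 'c' vs 'r' !=
  Pos 5: 't' vs 'i' !=
  Pos 6: 'l' vs 't' !=
  Pos 7: 'y' vs 'y' =
Hamming distance = 7


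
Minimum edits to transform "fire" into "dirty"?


Word 1: "fire" (length 4)
Word 2: "dirty" (length 5)
One optimal edit sequence (insert/delete/substitute each cost 1):
  1. substitute 'f' -> 'd'  (+1)
  2. keep 'i'
  3. keep 'r'
  4. insert 't'  (+1)
  5. substitute 'e' -> 'y'  (+1)
Total edit operations: 3
Edit distance = 3


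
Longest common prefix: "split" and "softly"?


Word 1: "split"
Word 2: "softly"
Comparing from start:
  Pos 0: 's' == 's'
  Pos 1: 'p' != 'o' (stop)
LCP = "s" (length 1)


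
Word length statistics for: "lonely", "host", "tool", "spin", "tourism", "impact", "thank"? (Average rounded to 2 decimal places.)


Lengths: "lonely"=6, "host"=4, "tool"=4, "spin"=4, "tourism"=7, "impact"=6, "thank"=5
Sum = 36, Count = 7
Average = 36/7 = 5.14
= avg=5.14, min=4, max=7


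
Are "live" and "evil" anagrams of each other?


Word 1: "live" → sorted: eilv
Word 2: "evil" → sorted: eilv
Same letters? eilv == eilv
Anagram = Yes


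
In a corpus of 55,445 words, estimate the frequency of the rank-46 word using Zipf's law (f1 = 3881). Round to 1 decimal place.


Zipf's law: f(r) = f(1) / r
f(1) = 3881
f(46) = 3881 / 46
= 84.4 occurrences


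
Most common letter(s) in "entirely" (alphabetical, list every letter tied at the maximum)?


Word: "entirely"
Letter counts:
  'e': 2
  'i': 1
  'l': 1
  'n': 1
  'r': 1
  't': 1
  'y': 1
Maximum count = 2
Most frequent = 'e' (2 times each)


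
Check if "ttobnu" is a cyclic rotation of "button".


Word: "button", Candidate: "ttobnu"
Method: check if candidate is substring of word+word
"buttonbutton" contains "ttobnu"? No
Is rotation = No


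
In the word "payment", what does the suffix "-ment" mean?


Suffix: -ment
As in: payment -> pay + -ment
Meaning = result of action


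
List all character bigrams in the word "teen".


Word: "teen" (length 4)
Number of bigrams = 4 - 2 + 1 = 3
  Position 0: "te"
  Position 1: "ee"
  Position 2: "en"
Bigrams = "te", "ee", "en"


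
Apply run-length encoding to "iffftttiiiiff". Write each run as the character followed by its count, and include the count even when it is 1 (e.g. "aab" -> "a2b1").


String: "iffftttiiiiff"
Scanning for consecutive runs:
  'i' x 1
  'f' x 3
  't' x 3
  'i' x 4
  'f' x 2
RLE = "i1f3t3i4f2"


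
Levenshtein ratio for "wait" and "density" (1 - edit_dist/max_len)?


Word 1: "wait" (length 4)
Word 2: "density" (length 7)
One optimal edit sequence:
  1. insert 'd'  (+1)
  2. insert 'e'  (+1)
  3. substitute 'w' -> 'n'  (+1)
  4. substitute 'a' -> 's'  (+1)
  5. keep 'i'
  6. keep 't'
  7. insert 'y'  (+1)
Edit distance = 5
Max length = max(4, 7) = 7
Similarity = 1 - 5/7
= 0.2857


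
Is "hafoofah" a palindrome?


Word: "hafoofah"
Reversed: "hafoofah"
Forward == Backward? hafoofah == hafoofah
Palindrome = Yes


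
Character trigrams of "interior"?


Word: "interior" (length 8)
Number of trigrams = 8 - 3 + 1 = 6
  Position 0: "int"
  Position 1: "nte"
  Position 2: "ter"
  Position 3: "eri"
  Position 4: "rio"
  Position 5: "ior"
Trigrams = "int", "nte", "ter", "eri", "rio", "ior"


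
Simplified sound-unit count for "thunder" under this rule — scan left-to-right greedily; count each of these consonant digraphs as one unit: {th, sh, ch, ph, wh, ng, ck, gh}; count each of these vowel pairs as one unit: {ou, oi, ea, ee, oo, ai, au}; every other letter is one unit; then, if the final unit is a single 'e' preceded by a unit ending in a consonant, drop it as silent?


Word: "thunder" (7 letters)
Left-to-right scan:
  1. 'th' (digraph)
  2. 'u' (letter)
  3. 'n' (letter)
  4. 'd' (letter)
  5. 'e' (letter)
  6. 'r' (letter)
Units from scan: 6
Sound units = 6 units


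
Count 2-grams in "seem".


Word: "seem" (length 4)
Number of 2-grams = length - 2 + 1 = 4 - 2 + 1
= 3


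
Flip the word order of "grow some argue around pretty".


Original: "grow some argue around pretty"
Words (1..n): grow | some | argue | around | pretty
Reversed (n..1): pretty | around | argue | some | grow
Result = "pretty around argue some grow"


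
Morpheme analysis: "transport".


Word: "transport"
Morphemes: trans- + port
Each morpheme carries meaning
= 2 morphemes


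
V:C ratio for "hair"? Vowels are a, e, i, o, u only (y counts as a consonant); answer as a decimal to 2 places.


Word: "hair"
Vowels (a,e,i,o,u): 2
Consonants: 2
Ratio = 2/2
= 1.00


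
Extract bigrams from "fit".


Word: "fit" (length 3)
Number of bigrams = 3 - 2 + 1 = 2
  Position 0: "fi"
  Position 1: "it"
Bigrams = "fi", "it"


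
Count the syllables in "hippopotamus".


Word: "hippopotamus"
Syllable breakdown: hip | po | pot | a | mus
Counting: 5 parts
= 5 syllables


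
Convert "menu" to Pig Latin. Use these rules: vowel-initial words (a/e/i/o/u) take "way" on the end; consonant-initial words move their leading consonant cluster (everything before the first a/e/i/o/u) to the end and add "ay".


Word: "menu"
Starts with consonant(s) → move to end, add 'ay'
Consonant cluster: "m"
Pig Latin = "enumay"


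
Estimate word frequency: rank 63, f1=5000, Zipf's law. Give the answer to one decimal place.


Zipf's law: f(r) = f(1) / r
f(1) = 5000
f(63) = 5000 / 63
= 79.4 occurrences


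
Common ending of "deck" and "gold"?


Word 1: "deck"
Word 2: "gold"
Comparing from end:
  Pos -1: 'k' != 'd' (stop)
LCS = "" (length 0)


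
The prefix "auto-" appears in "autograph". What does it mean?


Prefix: auto-
Example: autograph (auto- + graph)
Meaning = self


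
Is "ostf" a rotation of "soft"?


Word: "soft", Candidate: "ostf"
Method: check if candidate is substring of word+word
"softsoft" contains "ostf"? No
Is rotation = No


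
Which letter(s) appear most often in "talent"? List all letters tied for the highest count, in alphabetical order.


Word: "talent"
Letter counts:
  'a': 1
  'e': 1
  'l': 1
  'n': 1
  't': 2
Maximum count = 2
Most frequent = 't' (2 times each)


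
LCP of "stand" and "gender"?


Word 1: "stand"
Word 2: "gender"
Comparing from start:
  Pos 0: 's' != 'g' (stop)
LCP = "" (length 0)


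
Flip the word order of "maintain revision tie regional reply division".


Original: "maintain revision tie regional reply division"
Words (1..n): maintain | revision | tie | regional | reply | division
Reversed (n..1): division | reply | regional | tie | revision | maintain
Result = "division reply regional tie revision maintain"


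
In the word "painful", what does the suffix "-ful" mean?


Suffix: -ful
As in: painful -> pain + -ful
Meaning = full of


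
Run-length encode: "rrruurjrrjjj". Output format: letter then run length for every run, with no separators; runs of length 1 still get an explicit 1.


String: "rrruurjrrjjj"
Scanning for consecutive runs:
  'r' x 3
  'u' x 2
  'r' x 1
  'j' x 1
  'r' x 2
  'j' x 3
RLE = "r3u2r1j1r2j3"
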